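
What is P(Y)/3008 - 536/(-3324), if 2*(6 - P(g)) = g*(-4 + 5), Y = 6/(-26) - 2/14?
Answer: 37147405/227467968 ≈ 0.16331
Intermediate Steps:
Y = -34/91 (Y = 6*(-1/26) - 2*1/14 = -3/13 - ⅐ = -34/91 ≈ -0.37363)
P(g) = 6 - g/2 (P(g) = 6 - g*(-4 + 5)/2 = 6 - g/2)
P(Y)/3008 - 536/(-3324) = (6 - ½*(-34/91))/3008 - 536/(-3324) = (6 + 17/91)*(1/3008) - 536*(-1/3324) = (563/91)*(1/3008) + 134/831 = 563/273728 + 134/831 = 37147405/227467968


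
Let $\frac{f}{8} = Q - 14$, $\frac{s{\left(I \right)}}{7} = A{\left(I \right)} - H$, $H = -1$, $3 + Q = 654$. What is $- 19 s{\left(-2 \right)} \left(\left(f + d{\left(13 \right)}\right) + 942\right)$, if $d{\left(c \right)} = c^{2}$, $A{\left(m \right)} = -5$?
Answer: $3302124$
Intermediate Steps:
$Q = 651$ ($Q = -3 + 654 = 651$)
$s{\left(I \right)} = -28$ ($s{\left(I \right)} = 7 \left(-5 - -1\right) = 7 \left(-5 + 1\right) = 7 \left(-4\right) = -28$)
$f = 5096$ ($f = 8 \left(651 - 14\right) = 8 \cdot 637 = 5096$)
$- 19 s{\left(-2 \right)} \left(\left(f + d{\left(13 \right)}\right) + 942\right) = \left(-19\right) \left(-28\right) \left(\left(5096 + 13^{2}\right) + 942\right) = 532 \left(\left(5096 + 169\right) + 942\right) = 532 \left(5265 + 942\right) = 532 \cdot 6207 = 3302124$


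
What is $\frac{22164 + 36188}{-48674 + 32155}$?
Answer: $- \frac{58352}{16519} \approx -3.5324$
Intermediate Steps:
$\frac{22164 + 36188}{-48674 + 32155} = \frac{58352}{-16519} = 58352 \left(- \frac{1}{16519}\right) = - \frac{58352}{16519}$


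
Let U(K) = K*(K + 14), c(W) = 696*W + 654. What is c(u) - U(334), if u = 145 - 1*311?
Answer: -231114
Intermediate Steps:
u = -166 (u = 145 - 311 = -166)
c(W) = 654 + 696*W
U(K) = K*(14 + K)
c(u) - U(334) = (654 + 696*(-166)) - 334*(14 + 334) = (654 - 115536) - 334*348 = -114882 - 1*116232 = -114882 - 116232 = -231114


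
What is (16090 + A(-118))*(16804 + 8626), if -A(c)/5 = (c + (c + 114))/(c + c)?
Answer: 24137075225/59 ≈ 4.0910e+8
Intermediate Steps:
A(c) = -5*(114 + 2*c)/(2*c) (A(c) = -5*(c + (c + 114))/(c + c) = -5*(c + (114 + c))/(2*c) = -5*(114 + 2*c)*1/(2*c) = -5*(114 + 2*c)/(2*c))
(16090 + A(-118))*(16804 + 8626) = (16090 + (-5 - 285/(-118)))*(16804 + 8626) = (16090 + (-5 - 285*(-1/118)))*25430 = (16090 + (-5 + 285/118))*25430 = (16090 - 305/118)*25430 = (1898315/118)*25430 = 24137075225/59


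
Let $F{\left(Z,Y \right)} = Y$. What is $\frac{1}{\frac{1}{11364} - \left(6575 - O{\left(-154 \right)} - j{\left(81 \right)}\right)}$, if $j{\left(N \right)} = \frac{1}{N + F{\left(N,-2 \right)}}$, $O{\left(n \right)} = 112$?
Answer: $- \frac{897756}{5802185585} \approx -0.00015473$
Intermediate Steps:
$j{\left(N \right)} = \frac{1}{-2 + N}$ ($j{\left(N \right)} = \frac{1}{N - 2} = \frac{1}{-2 + N}$)
$\frac{1}{\frac{1}{11364} - \left(6575 - O{\left(-154 \right)} - j{\left(81 \right)}\right)} = \frac{1}{\frac{1}{11364} - \left(6463 - \frac{1}{-2 + 81}\right)} = \frac{1}{\frac{1}{11364} - \left(6463 - \frac{1}{79}\right)} = \frac{1}{\frac{1}{11364} + \left(\left(112 + \frac{1}{79}\right) - 6575\right)} = \frac{1}{\frac{1}{11364} + \left(\frac{8849}{79} - 6575\right)} = \frac{1}{\frac{1}{11364} - \frac{510576}{79}} = \frac{1}{- \frac{5802185585}{897756}} = - \frac{897756}{5802185585}$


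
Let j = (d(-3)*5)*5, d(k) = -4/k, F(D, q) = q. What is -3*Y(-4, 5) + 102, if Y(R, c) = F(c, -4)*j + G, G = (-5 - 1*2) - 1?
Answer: 526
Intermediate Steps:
G = -8 (G = (-5 - 2) - 1 = -7 - 1 = -8)
j = 100/3 (j = (-4/(-3)*5)*5 = (-4*(-1/3)*5)*5 = ((4/3)*5)*5 = (20/3)*5 = 100/3 ≈ 33.333)
Y(R, c) = -424/3 (Y(R, c) = -4*100/3 - 8 = -400/3 - 8 = -424/3)
-3*Y(-4, 5) + 102 = -3*(-424/3) + 102 = 424 + 102 = 526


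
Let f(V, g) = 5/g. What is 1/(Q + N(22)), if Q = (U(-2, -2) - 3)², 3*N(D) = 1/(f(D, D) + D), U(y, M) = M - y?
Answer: 1467/13225 ≈ 0.11093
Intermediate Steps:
N(D) = 1/(3*(D + 5/D)) (N(D) = 1/(3*(5/D + D)) = 1/(3*(D + 5/D)))
Q = 9 (Q = ((-2 - 1*(-2)) - 3)² = ((-2 + 2) - 3)² = (0 - 3)² = (-3)² = 9)
1/(Q + N(22)) = 1/(9 + (⅓)*22/(5 + 22²)) = 1/(9 + (⅓)*22/(5 + 484)) = 1/(9 + (⅓)*22/489) = 1/(9 + (⅓)*22*(1/489)) = 1/(9 + 22/1467) = 1/(13225/1467) = 1467/13225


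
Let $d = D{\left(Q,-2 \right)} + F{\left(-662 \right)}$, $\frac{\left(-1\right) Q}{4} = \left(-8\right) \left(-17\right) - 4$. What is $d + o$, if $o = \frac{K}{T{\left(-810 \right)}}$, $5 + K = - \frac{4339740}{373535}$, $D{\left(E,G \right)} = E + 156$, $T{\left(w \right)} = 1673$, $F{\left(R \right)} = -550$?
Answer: $- \frac{115237237225}{124984811} \approx -922.01$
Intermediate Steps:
$Q = -528$ ($Q = - 4 \left(\left(-8\right) \left(-17\right) - 4\right) = - 4 \left(136 - 4\right) = \left(-4\right) 132 = -528$)
$D{\left(E,G \right)} = 156 + E$
$d = -922$ ($d = \left(156 - 528\right) - 550 = -372 - 550 = -922$)
$K = - \frac{1241483}{74707}$ ($K = -5 - \frac{4339740}{373535} = -5 - \frac{867948}{74707} = - \frac{1241483}{74707} \approx -16.618$)
$o = - \frac{1241483}{124984811}$ ($o = - \frac{1241483}{74707 \cdot 1673} = \left(- \frac{1241483}{74707}\right) \frac{1}{1673} = - \frac{1241483}{124984811} \approx -0.0099331$)
$d + o = -922 - \frac{1241483}{124984811} = - \frac{115237237225}{124984811}$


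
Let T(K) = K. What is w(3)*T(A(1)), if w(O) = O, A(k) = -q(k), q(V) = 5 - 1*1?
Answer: -12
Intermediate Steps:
q(V) = 4 (q(V) = 5 - 1 = 4)
A(k) = -4 (A(k) = -1*4 = -4)
w(3)*T(A(1)) = 3*(-4) = -12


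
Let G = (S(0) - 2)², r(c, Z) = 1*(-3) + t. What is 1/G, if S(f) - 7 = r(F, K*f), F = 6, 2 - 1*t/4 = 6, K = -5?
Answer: 1/196 ≈ 0.0051020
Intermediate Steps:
t = -16 (t = 8 - 4*6 = 8 - 24 = -16)
r(c, Z) = -19 (r(c, Z) = 1*(-3) - 16 = -3 - 16 = -19)
S(f) = -12 (S(f) = 7 - 19 = -12)
G = 196 (G = (-12 - 2)² = (-14)² = 196)
1/G = 1/196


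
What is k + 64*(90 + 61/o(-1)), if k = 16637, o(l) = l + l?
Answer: 20445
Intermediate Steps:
o(l) = 2*l
k + 64*(90 + 61/o(-1)) = 16637 + 64*(90 + 61/((2*(-1)))) = 16637 + 64*(90 + 61/(-2)) = 16637 + 64*(90 + 61*(-½)) = 16637 + 64*(90 - 61/2) = 16637 + 64*(119/2) = 16637 + 3808 = 20445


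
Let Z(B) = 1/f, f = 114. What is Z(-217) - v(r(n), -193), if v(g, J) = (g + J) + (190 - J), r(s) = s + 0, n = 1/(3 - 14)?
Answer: -238135/1254 ≈ -189.90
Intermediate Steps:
n = -1/11 (n = 1/(-11) = -1/11 ≈ -0.090909)
r(s) = s
v(g, J) = 190 + g (v(g, J) = (J + g) + (190 - J) = 190 + g)
Z(B) = 1/114
Z(-217) - v(r(n), -193) = 1/114 - (190 - 1/11) = 1/114 - 1*2089/11 = 1/114 - 2089/11 = -238135/1254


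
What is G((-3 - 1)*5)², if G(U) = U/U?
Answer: 1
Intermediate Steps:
G(U) = 1
G((-3 - 1)*5)² = 1² = 1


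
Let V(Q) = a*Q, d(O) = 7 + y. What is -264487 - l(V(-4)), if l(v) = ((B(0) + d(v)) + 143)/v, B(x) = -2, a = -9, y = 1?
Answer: -9521681/36 ≈ -2.6449e+5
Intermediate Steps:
d(O) = 8 (d(O) = 7 + 1 = 8)
V(Q) = -9*Q
l(v) = 149/v (l(v) = ((-2 + 8) + 143)/v = (6 + 143)/v = 149/v)
-264487 - l(V(-4)) = -264487 - 149/((-9*(-4))) = -264487 - 149/36 = -9521681/36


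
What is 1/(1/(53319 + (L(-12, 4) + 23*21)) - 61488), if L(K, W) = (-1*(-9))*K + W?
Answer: -53698/3301782623 ≈ -1.6263e-5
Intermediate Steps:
L(K, W) = W + 9*K (L(K, W) = 9*K + W = W + 9*K)
1/(1/(53319 + (L(-12, 4) + 23*21)) - 61488) = 1/(1/(53319 + ((4 + 9*(-12)) + 23*21)) - 61488) = 1/(1/(53319 + ((4 - 108) + 483)) - 61488) = 1/(1/(53319 + (-104 + 483)) - 61488) = 1/(1/(53319 + 379) - 61488) = 1/(1/53698 - 61488) = 1/(-3301782623/53698) = -53698/3301782623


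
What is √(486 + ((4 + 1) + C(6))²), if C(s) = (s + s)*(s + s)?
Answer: 7*√463 ≈ 150.62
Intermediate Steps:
C(s) = 4*s² (C(s) = (2*s)*(2*s) = 4*s²)
√(486 + ((4 + 1) + C(6))²) = √(486 + ((4 + 1) + 4*6²)²) = √(486 + (5 + 4*36)²) = √(486 + (5 + 144)²) = √(486 + 149²) = √(486 + 22201) = √22687 = 7*√463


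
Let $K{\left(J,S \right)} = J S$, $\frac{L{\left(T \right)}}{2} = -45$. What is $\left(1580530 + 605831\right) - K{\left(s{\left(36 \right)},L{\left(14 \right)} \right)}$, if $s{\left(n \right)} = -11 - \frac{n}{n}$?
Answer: $2185281$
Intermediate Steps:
$s{\left(n \right)} = -12$ ($s{\left(n \right)} = -11 - 1 = -12$)
$L{\left(T \right)} = -90$ ($L{\left(T \right)} = 2 \left(-45\right) = -90$)
$\left(1580530 + 605831\right) - K{\left(s{\left(36 \right)},L{\left(14 \right)} \right)} = \left(1580530 + 605831\right) - \left(-12\right) \left(-90\right) = 2186361 - 1080 = 2185281$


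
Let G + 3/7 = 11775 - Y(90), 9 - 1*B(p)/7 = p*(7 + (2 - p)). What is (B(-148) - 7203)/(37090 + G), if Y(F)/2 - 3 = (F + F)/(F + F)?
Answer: 272146/85499 ≈ 3.1830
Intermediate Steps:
Y(F) = 8 (Y(F) = 6 + 2*((F + F)/(F + F)) = 6 + 2*((2*F)/((2*F))) = 6 + 2*((2*F)*(1/(2*F))) = 6 + 2*1 = 6 + 2 = 8)
B(p) = 63 - 7*p*(9 - p) (B(p) = 63 - 7*p*(7 + (2 - p)) = 63 - 7*p*(9 - p))
G = 82366/7 (G = -3/7 + (11775 - 1*8) = -3/7 + (11775 - 8) = -3/7 + 11767 = 82366/7 ≈ 11767.)
(B(-148) - 7203)/(37090 + G) = ((63 - 63*(-148) + 7*(-148)²) - 7203)/(37090 + 82366/7) = ((63 + 9324 + 7*21904) - 7203)/(341996/7) = ((63 + 9324 + 153328) - 7203)*(7/341996) = (162715 - 7203)*(7/341996) = 155512*(7/341996) = 272146/85499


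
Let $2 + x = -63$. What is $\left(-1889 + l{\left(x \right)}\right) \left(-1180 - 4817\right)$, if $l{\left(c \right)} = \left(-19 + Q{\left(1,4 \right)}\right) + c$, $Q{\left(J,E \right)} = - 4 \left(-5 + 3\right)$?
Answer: $11784105$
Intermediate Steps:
$Q{\left(J,E \right)} = 8$ ($Q{\left(J,E \right)} = \left(-4\right) \left(-2\right) = 8$)
$x = -65$ ($x = -2 - 63 = -65$)
$l{\left(c \right)} = -11 + c$ ($l{\left(c \right)} = \left(-19 + 8\right) + c = -11 + c$)
$\left(-1889 + l{\left(x \right)}\right) \left(-1180 - 4817\right) = \left(-1889 - 76\right) \left(-1180 - 4817\right) = \left(-1889 - 76\right) \left(-5997\right) = \left(-1965\right) \left(-5997\right) = 11784105$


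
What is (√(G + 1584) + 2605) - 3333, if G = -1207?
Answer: -728 + √377 ≈ -708.58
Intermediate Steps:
(√(G + 1584) + 2605) - 3333 = (√(-1207 + 1584) + 2605) - 3333 = (√377 + 2605) - 3333 = (2605 + √377) - 3333 = -728 + √377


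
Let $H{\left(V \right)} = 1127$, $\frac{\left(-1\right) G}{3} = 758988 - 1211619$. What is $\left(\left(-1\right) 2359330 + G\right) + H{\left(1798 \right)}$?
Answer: $-1000310$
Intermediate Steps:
$G = 1357893$ ($G = - 3 \left(758988 - 1211619\right) = \left(-3\right) \left(-452631\right) = 1357893$)
$\left(\left(-1\right) 2359330 + G\right) + H{\left(1798 \right)} = \left(\left(-1\right) 2359330 + 1357893\right) + 1127 = \left(-2359330 + 1357893\right) + 1127 = -1001437 + 1127 = -1000310$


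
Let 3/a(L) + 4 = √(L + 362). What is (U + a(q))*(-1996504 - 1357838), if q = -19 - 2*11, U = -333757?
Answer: 341458172230566/305 - 10063026*√321/305 ≈ 1.1195e+12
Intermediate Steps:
q = -41 (q = -19 - 22 = -41)
a(L) = 3/(-4 + √(362 + L)) (a(L) = 3/(-4 + √(L + 362)) = 3/(-4 + √(362 + L)))
(U + a(q))*(-1996504 - 1357838) = (-333757 + 3/(-4 + √(362 - 41)))*(-1996504 - 1357838) = (-333757 + 3/(-4 + √321))*(-3354342) = 1119535122894 - 10063026/(-4 + √321)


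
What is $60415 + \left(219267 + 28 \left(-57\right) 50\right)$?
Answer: $199882$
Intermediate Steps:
$60415 + \left(219267 + 28 \left(-57\right) 50\right) = 60415 + \left(219267 - 79800\right) = 60415 + 139467 = 199882$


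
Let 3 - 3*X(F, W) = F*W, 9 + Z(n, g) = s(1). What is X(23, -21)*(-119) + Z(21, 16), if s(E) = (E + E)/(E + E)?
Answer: -19286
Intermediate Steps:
s(E) = 1 (s(E) = (2*E)/((2*E)) = (2*E)*(1/(2*E)) = 1)
Z(n, g) = -8 (Z(n, g) = -9 + 1 = -8)
X(F, W) = 1 - F*W/3
X(23, -21)*(-119) + Z(21, 16) = (1 - ⅓*23*(-21))*(-119) - 8 = (1 + 161)*(-119) - 8 = 162*(-119) - 8 = -19278 - 8 = -19286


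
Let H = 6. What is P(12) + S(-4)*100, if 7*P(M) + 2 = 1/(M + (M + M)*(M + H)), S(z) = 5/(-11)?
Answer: -1563757/34188 ≈ -45.740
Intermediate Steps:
S(z) = -5/11 (S(z) = 5*(-1/11) = -5/11)
P(M) = -2/7 + 1/(7*(M + 2*M*(6 + M))) (P(M) = -2/7 + 1/(7*(M + (M + M)*(M + 6))) = -2/7 + 1/(7*(M + (2*M)*(6 + M))) = -2/7 + 1/(7*(M + 2*M*(6 + M))))
P(12) + S(-4)*100 = (⅐)*(1 - 26*12 - 4*12²)/(12*(13 + 2*12)) - 5/11*100 = (⅐)*(1/12)*(1 - 312 - 4*144)/(13 + 24) - 500/11 = (⅐)*(1/12)*(1 - 312 - 576)/37 - 500/11 = (⅐)*(1/12)*(1/37)*(-887) - 500/11 = -887/3108 - 500/11 = -1563757/34188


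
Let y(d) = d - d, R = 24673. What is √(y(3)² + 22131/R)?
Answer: 3*√60670907/24673 ≈ 0.94709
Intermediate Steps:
y(d) = 0
√(y(3)² + 22131/R) = √(0² + 22131/24673) = √(0 + 22131*(1/24673)) = √(0 + 22131/24673) = √(22131/24673) = 3*√60670907/24673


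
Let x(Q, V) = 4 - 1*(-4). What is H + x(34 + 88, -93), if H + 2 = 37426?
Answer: 37432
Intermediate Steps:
H = 37424 (H = -2 + 37426 = 37424)
x(Q, V) = 8 (x(Q, V) = 4 + 4 = 8)
H + x(34 + 88, -93) = 37424 + 8 = 37432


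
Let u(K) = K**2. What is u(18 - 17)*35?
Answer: 35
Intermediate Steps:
u(18 - 17)*35 = (18 - 17)**2*35 = 1**2*35 = 1*35 = 35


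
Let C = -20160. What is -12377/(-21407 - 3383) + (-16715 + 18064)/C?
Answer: 21607861/49976640 ≈ 0.43236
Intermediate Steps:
-12377/(-21407 - 3383) + (-16715 + 18064)/C = -12377/(-21407 - 3383) + (-16715 + 18064)/(-20160) = -12377/(-24790) + 1349*(-1/20160) = -12377*(-1/24790) - 1349/20160 = 12377/24790 - 1349/20160 = 21607861/49976640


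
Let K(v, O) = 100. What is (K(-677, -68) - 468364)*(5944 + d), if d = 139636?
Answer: -68169873120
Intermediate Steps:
(K(-677, -68) - 468364)*(5944 + d) = (100 - 468364)*(5944 + 139636) = -468264*145580 = -68169873120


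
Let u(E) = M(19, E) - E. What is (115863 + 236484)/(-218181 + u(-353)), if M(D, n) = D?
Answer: -117449/72603 ≈ -1.6177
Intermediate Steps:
u(E) = 19 - E
(115863 + 236484)/(-218181 + u(-353)) = (115863 + 236484)/(-218181 + (19 - 1*(-353))) = 352347/(-218181 + (19 + 353)) = 352347/(-218181 + 372) = 352347/(-217809) = 352347*(-1/217809) = -117449/72603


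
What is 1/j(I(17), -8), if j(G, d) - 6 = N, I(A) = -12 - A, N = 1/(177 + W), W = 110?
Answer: 287/1723 ≈ 0.16657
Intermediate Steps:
N = 1/287 (N = 1/(177 + 110) = 1/287 ≈ 0.0034843)
j(G, d) = 1723/287 (j(G, d) = 6 + 1/287 = 1723/287)
1/j(I(17), -8) = 1/(1723/287) = 287/1723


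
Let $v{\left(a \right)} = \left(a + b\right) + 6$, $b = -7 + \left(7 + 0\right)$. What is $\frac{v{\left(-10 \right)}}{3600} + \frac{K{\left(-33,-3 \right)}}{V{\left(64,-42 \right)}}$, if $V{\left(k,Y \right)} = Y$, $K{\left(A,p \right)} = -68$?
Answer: $\frac{10193}{6300} \approx 1.6179$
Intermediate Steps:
$b = 0$ ($b = -7 + 7 = 0$)
$v{\left(a \right)} = 6 + a$ ($v{\left(a \right)} = \left(a + 0\right) + 6 = a + 6 = 6 + a$)
$\frac{v{\left(-10 \right)}}{3600} + \frac{K{\left(-33,-3 \right)}}{V{\left(64,-42 \right)}} = \frac{6 - 10}{3600} - \frac{68}{-42} = \left(-4\right) \frac{1}{3600} - - \frac{34}{21} = - \frac{1}{900} + \frac{34}{21} = \frac{10193}{6300}$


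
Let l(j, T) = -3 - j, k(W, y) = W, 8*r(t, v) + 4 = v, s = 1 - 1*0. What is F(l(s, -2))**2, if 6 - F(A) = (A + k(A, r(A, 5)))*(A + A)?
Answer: 3364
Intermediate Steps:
s = 1 (s = 1 + 0 = 1)
r(t, v) = -1/2 + v/8
F(A) = 6 - 4*A**2 (F(A) = 6 - (A + A)*(A + A) = 6 - 2*A*2*A = 6 - 4*A**2)
F(l(s, -2))**2 = (6 - 4*(-3 - 1*1)**2)**2 = (6 - 4*(-3 - 1)**2)**2 = (6 - 4*(-4)**2)**2 = (6 - 4*16)**2 = (6 - 64)**2 = (-58)**2 = 3364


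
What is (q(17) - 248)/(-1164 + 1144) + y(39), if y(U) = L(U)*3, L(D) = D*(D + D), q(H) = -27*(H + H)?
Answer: 91843/10 ≈ 9184.3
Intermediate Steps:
q(H) = -54*H
L(D) = 2*D² (L(D) = D*(2*D) = 2*D²)
y(U) = 6*U² (y(U) = (2*U²)*3 = 6*U²)
(q(17) - 248)/(-1164 + 1144) + y(39) = (-54*17 - 248)/(-1164 + 1144) + 6*39² = (-918 - 248)/(-20) + 6*1521 = -1166*(-1/20) + 9126 = 583/10 + 9126 = 91843/10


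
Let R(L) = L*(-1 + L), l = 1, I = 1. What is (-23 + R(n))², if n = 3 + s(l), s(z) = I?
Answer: 121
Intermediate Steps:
s(z) = 1
n = 4 (n = 3 + 1 = 4)
(-23 + R(n))² = (-23 + 4*(-1 + 4))² = (-23 + 4*3)² = (-23 + 12)² = (-11)² = 121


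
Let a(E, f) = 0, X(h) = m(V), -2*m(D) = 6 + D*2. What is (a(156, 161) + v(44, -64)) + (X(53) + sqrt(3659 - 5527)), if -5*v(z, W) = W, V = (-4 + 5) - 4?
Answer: 64/5 + 2*I*sqrt(467) ≈ 12.8 + 43.22*I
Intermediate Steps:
V = -3 (V = 1 - 4 = -3)
m(D) = -3 - D (m(D) = -(6 + D*2)/2 = -(6 + 2*D)/2 = -3 - D)
X(h) = 0 (X(h) = -3 - 1*(-3) = -3 + 3 = 0)
v(z, W) = -W/5
(a(156, 161) + v(44, -64)) + (X(53) + sqrt(3659 - 5527)) = (0 - 1/5*(-64)) + (0 + sqrt(3659 - 5527)) = (0 + 64/5) + (0 + sqrt(-1868)) = 64/5 + (0 + 2*I*sqrt(467)) = 64/5 + 2*I*sqrt(467)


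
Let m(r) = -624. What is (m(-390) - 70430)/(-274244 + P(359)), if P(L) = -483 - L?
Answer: 35527/137543 ≈ 0.25830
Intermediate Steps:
(m(-390) - 70430)/(-274244 + P(359)) = (-624 - 70430)/(-274244 + (-483 - 1*359)) = -71054/(-274244 + (-483 - 359)) = -71054/(-274244 - 842) = -71054/(-275086) = -71054*(-1/275086) = 35527/137543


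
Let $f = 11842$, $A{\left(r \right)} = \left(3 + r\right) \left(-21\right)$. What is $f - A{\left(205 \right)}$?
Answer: $16210$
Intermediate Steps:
$A{\left(r \right)} = -63 - 21 r$
$f - A{\left(205 \right)} = 11842 - \left(-63 - 4305\right) = 11842 - -4368 = 11842 + 4368 = 16210$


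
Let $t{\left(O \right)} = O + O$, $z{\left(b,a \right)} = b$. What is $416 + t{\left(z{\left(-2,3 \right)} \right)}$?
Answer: $412$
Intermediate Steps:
$t{\left(O \right)} = 2 O$
$416 + t{\left(z{\left(-2,3 \right)} \right)} = 416 + 2 \left(-2\right) = 416 - 4 = 412$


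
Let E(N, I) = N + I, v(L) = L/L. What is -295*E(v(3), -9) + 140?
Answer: 2500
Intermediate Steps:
v(L) = 1
E(N, I) = I + N
-295*E(v(3), -9) + 140 = -295*(-9 + 1) + 140 = -295*(-8) + 140 = 2360 + 140 = 2500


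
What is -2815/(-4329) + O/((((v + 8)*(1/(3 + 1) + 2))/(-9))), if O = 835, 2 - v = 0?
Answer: -1443071/4329 ≈ -333.35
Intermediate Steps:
v = 2 (v = 2 - 1*0 = 2 + 0 = 2)
-2815/(-4329) + O/((((v + 8)*(1/(3 + 1) + 2))/(-9))) = -2815/(-4329) + 835/((((2 + 8)*(1/(3 + 1) + 2))/(-9))) = -2815*(-1/4329) + 835/((-10*(1/4 + 2)/9)) = 2815/4329 + 835/((-10*(¼ + 2)/9)) = 2815/4329 + 835/((-10*9/(9*4))) = 2815/4329 + 835/((-⅑*45/2)) = 2815/4329 + 835/(-5/2) = 2815/4329 + 835*(-⅖) = 2815/4329 - 334 = -1443071/4329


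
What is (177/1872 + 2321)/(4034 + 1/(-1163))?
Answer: 1684446169/2927521584 ≈ 0.57538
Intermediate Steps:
(177/1872 + 2321)/(4034 + 1/(-1163)) = (177*(1/1872) + 2321)/(4034 - 1/1163) = (59/624 + 2321)/(4691541/1163) = (1448363/624)*(1163/4691541) = 1684446169/2927521584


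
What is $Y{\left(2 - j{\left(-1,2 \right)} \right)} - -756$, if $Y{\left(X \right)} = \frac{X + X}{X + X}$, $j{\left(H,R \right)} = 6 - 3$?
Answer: $757$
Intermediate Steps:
$j{\left(H,R \right)} = 3$
$Y{\left(X \right)} = 1$ ($Y{\left(X \right)} = \frac{2 X}{2 X} = 2 X \frac{1}{2 X} = 1$)
$Y{\left(2 - j{\left(-1,2 \right)} \right)} - -756 = 1 - -756 = 1 + 756 = 757$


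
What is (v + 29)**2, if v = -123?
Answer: 8836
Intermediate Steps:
(v + 29)**2 = (-123 + 29)**2 = (-94)**2 = 8836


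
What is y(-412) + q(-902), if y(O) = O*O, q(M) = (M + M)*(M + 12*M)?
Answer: 21323448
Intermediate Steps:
q(M) = 26*M² (q(M) = (2*M)*(13*M) = 26*M²)
y(O) = O²
y(-412) + q(-902) = (-412)² + 26*(-902)² = 169744 + 26*813604 = 169744 + 21153704 = 21323448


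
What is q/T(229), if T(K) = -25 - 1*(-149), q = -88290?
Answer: -44145/62 ≈ -712.02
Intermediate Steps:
T(K) = 124 (T(K) = -25 + 149 = 124)
q/T(229) = -88290/124 = -88290*1/124 = -44145/62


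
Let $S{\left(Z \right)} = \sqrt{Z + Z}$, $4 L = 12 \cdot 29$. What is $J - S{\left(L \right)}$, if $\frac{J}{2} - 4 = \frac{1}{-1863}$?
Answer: $\frac{14902}{1863} - \sqrt{174} \approx -5.192$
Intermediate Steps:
$L = 87$ ($L = \frac{12 \cdot 29}{4} = \frac{1}{4} \cdot 348 = 87$)
$J = \frac{14902}{1863}$ ($J = 8 + \frac{2}{-1863} = 8 + 2 \left(- \frac{1}{1863}\right) = 8 - \frac{2}{1863} = \frac{14902}{1863} \approx 7.9989$)
$S{\left(Z \right)} = \sqrt{2} \sqrt{Z}$ ($S{\left(Z \right)} = \sqrt{2 Z} = \sqrt{2} \sqrt{Z}$)
$J - S{\left(L \right)} = \frac{14902}{1863} - \sqrt{2} \sqrt{87} = \frac{14902}{1863} - \sqrt{174}$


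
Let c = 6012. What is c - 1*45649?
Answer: -39637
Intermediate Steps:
c - 1*45649 = 6012 - 1*45649 = 6012 - 45649 = -39637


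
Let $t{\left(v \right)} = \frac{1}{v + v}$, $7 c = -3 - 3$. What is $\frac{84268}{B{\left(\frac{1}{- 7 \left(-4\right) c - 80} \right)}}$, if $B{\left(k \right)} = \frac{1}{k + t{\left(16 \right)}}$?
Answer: $\frac{189603}{104} \approx 1823.1$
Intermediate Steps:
$c = - \frac{6}{7}$ ($c = \frac{-3 - 3}{7} = \frac{1}{7} \left(-6\right) = - \frac{6}{7} \approx -0.85714$)
$t{\left(v \right)} = \frac{1}{2 v}$
$B{\left(k \right)} = \frac{1}{\frac{1}{32} + k}$ ($B{\left(k \right)} = \frac{1}{k + \frac{1}{2 \cdot 16}} = \frac{1}{k + \frac{1}{2} \cdot \frac{1}{16}} = \frac{1}{k + \frac{1}{32}} = \frac{1}{\frac{1}{32} + k}$)
$\frac{84268}{B{\left(\frac{1}{- 7 \left(-4\right) c - 80} \right)}} = \frac{84268}{32 \frac{1}{1 + \frac{32}{- \frac{7 \left(-4\right) \left(-6\right)}{7} - 80}}} = \frac{84268}{32 \frac{1}{1 + \frac{32}{- \frac{\left(-28\right) \left(-6\right)}{7} - 80}}} = \frac{84268}{32 \frac{1}{1 + \frac{32}{\left(-1\right) 24 - 80}}} = \frac{84268}{32 \frac{1}{1 + \frac{32}{-24 - 80}}} = \frac{84268}{32 \frac{1}{1 + \frac{32}{-104}}} = \frac{84268}{32 \frac{1}{1 + 32 \left(- \frac{1}{104}\right)}} = \frac{84268}{32 \frac{1}{1 - \frac{4}{13}}} = \frac{84268}{32 \frac{1}{\frac{9}{13}}} = \frac{84268}{32 \cdot \frac{13}{9}} = \frac{84268}{\frac{416}{9}} = 84268 \cdot \frac{9}{416} = \frac{189603}{104}$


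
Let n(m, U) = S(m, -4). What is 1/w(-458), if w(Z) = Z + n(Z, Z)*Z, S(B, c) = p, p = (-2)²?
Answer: -1/2290 ≈ -0.00043668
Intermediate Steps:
p = 4
S(B, c) = 4
n(m, U) = 4
w(Z) = 5*Z (w(Z) = Z + 4*Z = 5*Z)
1/w(-458) = 1/(5*(-458)) = 1/(-2290) = -1/2290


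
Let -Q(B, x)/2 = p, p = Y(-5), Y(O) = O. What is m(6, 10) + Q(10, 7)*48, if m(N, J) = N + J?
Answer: 496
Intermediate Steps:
m(N, J) = J + N
p = -5
Q(B, x) = 10 (Q(B, x) = -2*(-5) = 10)
m(6, 10) + Q(10, 7)*48 = (10 + 6) + 10*48 = 16 + 480 = 496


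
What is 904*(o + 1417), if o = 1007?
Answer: 2191296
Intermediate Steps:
904*(o + 1417) = 904*(1007 + 1417) = 904*2424 = 2191296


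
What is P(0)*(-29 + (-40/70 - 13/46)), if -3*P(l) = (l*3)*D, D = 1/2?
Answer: 0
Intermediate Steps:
D = 1/2 (D = 1*(1/2) = 1/2 ≈ 0.50000)
P(l) = -l/2 (P(l) = -l*3/(3*2) = -3*l/(3*2) = -l/2)
P(0)*(-29 + (-40/70 - 13/46)) = (-1/2*0)*(-29 + (-40/70 - 13/46)) = 0*(-29 + (-40*1/70 - 13*1/46)) = 0*(-29 + (-4/7 - 13/46)) = 0*(-29 - 275/322) = 0*(-9613/322) = 0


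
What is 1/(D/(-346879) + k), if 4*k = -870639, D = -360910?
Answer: -1387516/302004942041 ≈ -4.5943e-6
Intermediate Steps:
k = -870639/4 (k = (¼)*(-870639) = -870639/4 ≈ -2.1766e+5)
1/(D/(-346879) + k) = 1/(-360910/(-346879) - 870639/4) = 1/(-360910*(-1/346879) - 870639/4) = 1/(360910/346879 - 870639/4) = 1/(-302004942041/1387516) = -1387516/302004942041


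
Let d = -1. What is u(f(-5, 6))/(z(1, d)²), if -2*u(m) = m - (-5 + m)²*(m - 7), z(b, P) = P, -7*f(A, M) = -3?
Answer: -47251/686 ≈ -68.879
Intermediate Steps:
f(A, M) = 3/7 (f(A, M) = -⅐*(-3) = 3/7)
u(m) = -m/2 + (-5 + m)²*(-7 + m)/2 (u(m) = -(m - (-5 + m)²*(m - 7))/2 = -(m - (-5 + m)²*(-7 + m))/2 = -m/2 + (-5 + m)²*(-7 + m)/2)
u(f(-5, 6))/(z(1, d)²) = (-175/2 + (3/7)³/2 + 47*(3/7) - 17*(3/7)²/2)/((-1)²) = (-175/2 + (½)*(27/343) + 141/7 - 17/2*9/49)/1 = (-175/2 + 27/686 + 141/7 - 153/98)*1 = -47251/686*1 = -47251/686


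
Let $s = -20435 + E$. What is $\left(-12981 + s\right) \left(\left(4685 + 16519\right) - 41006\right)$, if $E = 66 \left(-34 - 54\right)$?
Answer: $776713648$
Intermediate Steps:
$E = -5808$ ($E = 66 \left(-88\right) = -5808$)
$s = -26243$ ($s = -20435 - 5808 = -26243$)
$\left(-12981 + s\right) \left(\left(4685 + 16519\right) - 41006\right) = \left(-12981 - 26243\right) \left(\left(4685 + 16519\right) - 41006\right) = - 39224 \left(21204 - 41006\right) = \left(-39224\right) \left(-19802\right) = 776713648$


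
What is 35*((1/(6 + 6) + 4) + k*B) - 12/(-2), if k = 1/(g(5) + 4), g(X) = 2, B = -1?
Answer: 1717/12 ≈ 143.08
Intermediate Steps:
k = 1/6 (k = 1/(2 + 4) = 1/6 ≈ 0.16667)
35*((1/(6 + 6) + 4) + k*B) - 12/(-2) = 35*((1/(6 + 6) + 4) + (1/6)*(-1)) - 12/(-2) = 35*((1/12 + 4) - 1/6) - 12*(-1/2) = 35*((1/12 + 4) - 1/6) + 6 = 35*(49/12 - 1/6) + 6 = 35*(47/12) + 6 = 1645/12 + 6 = 1717/12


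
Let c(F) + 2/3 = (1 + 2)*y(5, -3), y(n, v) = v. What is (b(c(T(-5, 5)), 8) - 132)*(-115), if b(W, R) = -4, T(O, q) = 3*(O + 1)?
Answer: 15640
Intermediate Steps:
T(O, q) = 3 + 3*O (T(O, q) = 3*(1 + O) = 3 + 3*O)
c(F) = -29/3 (c(F) = -2/3 + (1 + 2)*(-3) = -2/3 + 3*(-3) = -2/3 - 9 = -29/3)
(b(c(T(-5, 5)), 8) - 132)*(-115) = (-4 - 132)*(-115) = -136*(-115) = 15640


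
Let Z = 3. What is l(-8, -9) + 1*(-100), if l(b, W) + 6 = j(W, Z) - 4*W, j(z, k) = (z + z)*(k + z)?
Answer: 38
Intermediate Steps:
j(z, k) = 2*z*(k + z) (j(z, k) = (2*z)*(k + z) = 2*z*(k + z))
l(b, W) = -6 - 4*W + 2*W*(3 + W) (l(b, W) = -6 + (2*W*(3 + W) - 4*W) = -6 + (-4*W + 2*W*(3 + W)) = -6 - 4*W + 2*W*(3 + W))
l(-8, -9) + 1*(-100) = (-6 + 2*(-9) + 2*(-9)**2) + 1*(-100) = (-6 - 18 + 2*81) - 100 = (-6 - 18 + 162) - 100 = 138 - 100 = 38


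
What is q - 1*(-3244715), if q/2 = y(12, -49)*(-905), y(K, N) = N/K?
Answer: 19512635/6 ≈ 3.2521e+6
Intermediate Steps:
q = 44345/6 (q = 2*(-49/12*(-905)) = 2*(44345/12) = 44345/6 ≈ 7390.8)
q - 1*(-3244715) = 44345/6 - 1*(-3244715) = 44345/6 + 3244715 = 19512635/6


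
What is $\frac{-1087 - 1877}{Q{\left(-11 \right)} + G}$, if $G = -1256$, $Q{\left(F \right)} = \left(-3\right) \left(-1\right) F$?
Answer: $\frac{2964}{1289} \approx 2.2995$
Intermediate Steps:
$Q{\left(F \right)} = 3 F$
$\frac{-1087 - 1877}{Q{\left(-11 \right)} + G} = \frac{-1087 - 1877}{3 \left(-11\right) - 1256} = - \frac{2964}{-33 - 1256} = - \frac{2964}{-1289} = \left(-2964\right) \left(- \frac{1}{1289}\right) = \frac{2964}{1289}$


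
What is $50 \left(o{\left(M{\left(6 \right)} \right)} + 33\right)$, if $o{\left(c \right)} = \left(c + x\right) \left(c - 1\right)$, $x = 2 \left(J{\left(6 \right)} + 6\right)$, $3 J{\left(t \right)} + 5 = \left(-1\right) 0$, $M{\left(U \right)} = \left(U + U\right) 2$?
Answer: $\frac{117650}{3} \approx 39217.0$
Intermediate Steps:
$M{\left(U \right)} = 4 U$ ($M{\left(U \right)} = 2 U 2 = 4 U$)
$J{\left(t \right)} = - \frac{5}{3}$ ($J{\left(t \right)} = - \frac{5}{3} + \frac{\left(-1\right) 0}{3} = - \frac{5}{3} + \frac{1}{3} \cdot 0 = - \frac{5}{3} + 0 = - \frac{5}{3}$)
$x = \frac{26}{3}$ ($x = 2 \left(- \frac{5}{3} + 6\right) = 2 \cdot \frac{13}{3} = \frac{26}{3} \approx 8.6667$)
$o{\left(c \right)} = \left(-1 + c\right) \left(\frac{26}{3} + c\right)$ ($o{\left(c \right)} = \left(c + \frac{26}{3}\right) \left(c - 1\right) = \left(\frac{26}{3} + c\right) \left(-1 + c\right) = \left(-1 + c\right) \left(\frac{26}{3} + c\right)$)
$50 \left(o{\left(M{\left(6 \right)} \right)} + 33\right) = 50 \left(\left(- \frac{26}{3} + \left(4 \cdot 6\right)^{2} + \frac{23 \cdot 4 \cdot 6}{3}\right) + 33\right) = 50 \left(\left(- \frac{26}{3} + 24^{2} + \frac{23}{3} \cdot 24\right) + 33\right) = 50 \left(\left(- \frac{26}{3} + 576 + 184\right) + 33\right) = 50 \left(\frac{2254}{3} + 33\right) = 50 \cdot \frac{2353}{3} = \frac{117650}{3}$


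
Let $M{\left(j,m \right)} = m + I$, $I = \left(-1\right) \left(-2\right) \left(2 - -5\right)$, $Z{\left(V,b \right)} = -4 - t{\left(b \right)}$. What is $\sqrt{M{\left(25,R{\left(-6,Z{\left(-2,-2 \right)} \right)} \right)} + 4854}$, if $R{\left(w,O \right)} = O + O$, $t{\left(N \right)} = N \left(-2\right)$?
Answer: $2 \sqrt{1213} \approx 69.656$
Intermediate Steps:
$t{\left(N \right)} = - 2 N$
$Z{\left(V,b \right)} = -4 + 2 b$ ($Z{\left(V,b \right)} = -4 - - 2 b = -4 + 2 b$)
$R{\left(w,O \right)} = 2 O$
$I = 14$ ($I = 2 \left(2 + 5\right) = 2 \cdot 7 = 14$)
$M{\left(j,m \right)} = 14 + m$ ($M{\left(j,m \right)} = m + 14 = 14 + m$)
$\sqrt{M{\left(25,R{\left(-6,Z{\left(-2,-2 \right)} \right)} \right)} + 4854} = \sqrt{\left(14 + 2 \left(-4 + 2 \left(-2\right)\right)\right) + 4854} = \sqrt{\left(14 + 2 \left(-4 - 4\right)\right) + 4854} = \sqrt{\left(14 + 2 \left(-8\right)\right) + 4854} = \sqrt{\left(14 - 16\right) + 4854} = \sqrt{-2 + 4854} = \sqrt{4852} = 2 \sqrt{1213}$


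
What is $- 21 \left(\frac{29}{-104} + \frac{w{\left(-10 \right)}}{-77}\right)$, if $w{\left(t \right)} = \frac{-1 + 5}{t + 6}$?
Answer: $\frac{6387}{1144} \approx 5.583$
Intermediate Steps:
$w{\left(t \right)} = \frac{4}{6 + t}$
$- 21 \left(\frac{29}{-104} + \frac{w{\left(-10 \right)}}{-77}\right) = - 21 \left(\frac{29}{-104} + \frac{4 \frac{1}{6 - 10}}{-77}\right) = - 21 \left(29 \left(- \frac{1}{104}\right) + \frac{4}{-4} \left(- \frac{1}{77}\right)\right) = - 21 \left(- \frac{29}{104} + 4 \left(- \frac{1}{4}\right) \left(- \frac{1}{77}\right)\right) = - 21 \left(- \frac{29}{104} - - \frac{1}{77}\right) = - 21 \left(- \frac{29}{104} + \frac{1}{77}\right) = \left(-21\right) \left(- \frac{2129}{8008}\right) = \frac{6387}{1144}$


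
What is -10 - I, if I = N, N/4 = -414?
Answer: 1646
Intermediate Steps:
N = -1656 (N = 4*(-414) = -1656)
I = -1656
-10 - I = -10 - 1*(-1656) = -10 + 1656 = 1646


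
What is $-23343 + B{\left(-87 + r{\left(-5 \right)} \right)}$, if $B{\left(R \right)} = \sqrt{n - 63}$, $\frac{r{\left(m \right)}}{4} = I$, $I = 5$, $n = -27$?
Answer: $-23343 + 3 i \sqrt{10} \approx -23343.0 + 9.4868 i$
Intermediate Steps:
$r{\left(m \right)} = 20$ ($r{\left(m \right)} = 4 \cdot 5 = 20$)
$B{\left(R \right)} = 3 i \sqrt{10}$ ($B{\left(R \right)} = \sqrt{-27 - 63} = \sqrt{-90} = 3 i \sqrt{10}$)
$-23343 + B{\left(-87 + r{\left(-5 \right)} \right)} = -23343 + 3 i \sqrt{10}$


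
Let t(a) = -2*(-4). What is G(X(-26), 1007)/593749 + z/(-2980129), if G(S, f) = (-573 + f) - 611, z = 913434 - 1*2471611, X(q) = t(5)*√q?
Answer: 924638552740/1769448613621 ≈ 0.52256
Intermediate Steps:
t(a) = 8
X(q) = 8*√q
z = -1558177 (z = 913434 - 2471611 = -1558177)
G(S, f) = -1184 + f
G(X(-26), 1007)/593749 + z/(-2980129) = (-1184 + 1007)/593749 - 1558177/(-2980129) = -177*1/593749 - 1558177*(-1/2980129) = -177/593749 + 1558177/2980129 = 924638552740/1769448613621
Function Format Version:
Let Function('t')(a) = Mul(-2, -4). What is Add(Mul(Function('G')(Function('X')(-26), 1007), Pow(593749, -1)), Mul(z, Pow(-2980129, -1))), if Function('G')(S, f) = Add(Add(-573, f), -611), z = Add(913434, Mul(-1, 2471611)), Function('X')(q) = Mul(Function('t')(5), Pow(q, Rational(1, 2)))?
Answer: Rational(924638552740, 1769448613621) ≈ 0.52256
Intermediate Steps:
Function('t')(a) = 8
Function('X')(q) = Mul(8, Pow(q, Rational(1, 2)))
z = -1558177 (z = Add(913434, -2471611) = -1558177)
Function('G')(S, f) = Add(-1184, f)
Add(Mul(Function('G')(Function('X')(-26), 1007), Pow(593749, -1)), Mul(z, Pow(-2980129, -1))) = Add(Mul(Add(-1184, 1007), Pow(593749, -1)), Mul(-1558177, Pow(-2980129, -1))) = Add(Mul(-177, Rational(1, 593749)), Mul(-1558177, Rational(-1, 2980129))) = Add(Rational(-177, 593749), Rational(1558177, 2980129)) = Rational(924638552740, 1769448613621)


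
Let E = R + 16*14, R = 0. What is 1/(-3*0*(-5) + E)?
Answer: 1/224 ≈ 0.0044643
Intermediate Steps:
E = 224 (E = 0 + 16*14 = 0 + 224 = 224)
1/(-3*0*(-5) + E) = 1/(-3*0*(-5) + 224) = 1/(0*(-5) + 224) = 1/(0 + 224) = 1/224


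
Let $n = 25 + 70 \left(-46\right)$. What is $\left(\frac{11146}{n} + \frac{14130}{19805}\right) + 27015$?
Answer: $\frac{341850375689}{12655395} \approx 27012.0$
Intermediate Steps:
$n = -3195$ ($n = 25 - 3220 = -3195$)
$\left(\frac{11146}{n} + \frac{14130}{19805}\right) + 27015 = \left(\frac{11146}{-3195} + \frac{14130}{19805}\right) + 27015 = \left(11146 \left(- \frac{1}{3195}\right) + 14130 \cdot \frac{1}{19805}\right) + 27015 = \left(- \frac{11146}{3195} + \frac{2826}{3961}\right) + 27015 = - \frac{35120236}{12655395} + 27015 = \frac{341850375689}{12655395}$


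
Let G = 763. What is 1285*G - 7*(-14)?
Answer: 980553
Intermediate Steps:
1285*G - 7*(-14) = 1285*763 - 7*(-14) = 980455 + 98 = 980553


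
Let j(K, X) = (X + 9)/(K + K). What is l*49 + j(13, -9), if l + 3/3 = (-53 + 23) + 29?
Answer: -98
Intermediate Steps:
j(K, X) = (9 + X)/(2*K) (j(K, X) = (9 + X)/((2*K)) = (9 + X)*(1/(2*K)) = (9 + X)/(2*K))
l = -2 (l = -1 + ((-53 + 23) + 29) = -1 + (-30 + 29) = -1 - 1 = -2)
l*49 + j(13, -9) = -2*49 + (½)*(9 - 9)/13 = -98 + (½)*(1/13)*0 = -98 + 0 = -98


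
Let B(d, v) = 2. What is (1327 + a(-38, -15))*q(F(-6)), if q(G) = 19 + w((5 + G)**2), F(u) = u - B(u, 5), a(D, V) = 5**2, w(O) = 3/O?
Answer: 78416/3 ≈ 26139.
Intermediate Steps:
a(D, V) = 25
F(u) = -2 + u (F(u) = u - 1*2 = u - 2 = -2 + u)
q(G) = 19 + 3/(5 + G)**2 (q(G) = 19 + 3/((5 + G)**2) = 19 + 3/(5 + G)**2)
(1327 + a(-38, -15))*q(F(-6)) = (1327 + 25)*(19 + 3/(5 + (-2 - 6))**2) = 1352*(19 + 3/(5 - 8)**2) = 1352*(19 + 3/(-3)**2) = 1352*(19 + 3*(1/9)) = 1352*(19 + 1/3) = 1352*(58/3) = 78416/3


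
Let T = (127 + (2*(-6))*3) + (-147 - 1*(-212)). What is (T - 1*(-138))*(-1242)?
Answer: -365148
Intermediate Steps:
T = 156 (T = (127 - 12*3) + (-147 + 212) = (127 - 36) + 65 = 91 + 65 = 156)
(T - 1*(-138))*(-1242) = (156 - 1*(-138))*(-1242) = (156 + 138)*(-1242) = 294*(-1242) = -365148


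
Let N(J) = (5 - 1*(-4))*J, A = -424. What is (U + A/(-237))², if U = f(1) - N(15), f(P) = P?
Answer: 981819556/56169 ≈ 17480.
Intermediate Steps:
N(J) = 9*J (N(J) = (5 + 4)*J = 9*J)
U = -134 (U = 1 - 9*15 = 1 - 1*135 = 1 - 135 = -134)
(U + A/(-237))² = (-134 - 424/(-237))² = (-134 - 424*(-1/237))² = (-134 + 424/237)² = (-31334/237)² = 981819556/56169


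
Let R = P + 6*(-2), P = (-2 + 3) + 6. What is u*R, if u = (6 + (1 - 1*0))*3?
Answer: -105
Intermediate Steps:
P = 7 (P = 1 + 6 = 7)
R = -5 (R = 7 + 6*(-2) = 7 - 12 = -5)
u = 21 (u = (6 + (1 + 0))*3 = (6 + 1)*3 = 7*3 = 21)
u*R = 21*(-5) = -105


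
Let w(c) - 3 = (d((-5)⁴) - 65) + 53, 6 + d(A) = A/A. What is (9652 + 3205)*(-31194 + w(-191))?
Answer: -401241256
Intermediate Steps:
d(A) = -5 (d(A) = -6 + A/A = -6 + 1 = -5)
w(c) = -14 (w(c) = 3 + ((-5 - 65) + 53) = 3 + (-70 + 53) = 3 - 17 = -14)
(9652 + 3205)*(-31194 + w(-191)) = (9652 + 3205)*(-31194 - 14) = 12857*(-31208) = -401241256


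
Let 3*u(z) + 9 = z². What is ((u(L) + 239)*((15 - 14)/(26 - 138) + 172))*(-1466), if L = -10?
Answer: -475365893/7 ≈ -6.7909e+7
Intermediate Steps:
u(z) = -3 + z²/3
((u(L) + 239)*((15 - 14)/(26 - 138) + 172))*(-1466) = (((-3 + (⅓)*(-10)²) + 239)*((15 - 14)/(26 - 138) + 172))*(-1466) = (((-3 + (⅓)*100) + 239)*(1/(-112) + 172))*(-1466) = (((-3 + 100/3) + 239)*(1*(-1/112) + 172))*(-1466) = ((91/3 + 239)*(-1/112 + 172))*(-1466) = ((808/3)*(19263/112))*(-1466) = (648521/14)*(-1466) = -475365893/7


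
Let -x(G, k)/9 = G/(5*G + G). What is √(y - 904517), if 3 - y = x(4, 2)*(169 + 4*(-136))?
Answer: I*√3620306/2 ≈ 951.36*I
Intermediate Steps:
x(G, k) = -3/2 (x(G, k) = -9*G/(5*G + G) = -9*G/(6*G) = -9*G*1/(6*G) = -9*⅙ = -3/2)
y = -1119/2 (y = 3 - (-3)*(169 + 4*(-136))/2 = 3 - (-3)*(169 - 544)/2 = 3 - (-3)*(-375)/2 = 3 - 1*1125/2 = 3 - 1125/2 = -1119/2 ≈ -559.50)
√(y - 904517) = √(-1119/2 - 904517) = √(-1810153/2) = I*√3620306/2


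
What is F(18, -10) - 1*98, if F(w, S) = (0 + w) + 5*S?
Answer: -130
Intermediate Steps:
F(w, S) = w + 5*S
F(18, -10) - 1*98 = (18 + 5*(-10)) - 1*98 = (18 - 50) - 98 = -32 - 98 = -130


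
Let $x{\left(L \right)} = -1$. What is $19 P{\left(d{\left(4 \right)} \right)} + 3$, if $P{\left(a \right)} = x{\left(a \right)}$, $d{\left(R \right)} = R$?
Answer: $-16$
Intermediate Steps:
$P{\left(a \right)} = -1$
$19 P{\left(d{\left(4 \right)} \right)} + 3 = 19 \left(-1\right) + 3 = -19 + 3 = -16$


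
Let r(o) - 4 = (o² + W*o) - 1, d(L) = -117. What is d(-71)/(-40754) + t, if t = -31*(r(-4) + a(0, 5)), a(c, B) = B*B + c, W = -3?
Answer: -70748827/40754 ≈ -1736.0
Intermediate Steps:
r(o) = 3 + o² - 3*o (r(o) = 4 + ((o² - 3*o) - 1) = 4 + (-1 + o² - 3*o) = 3 + o² - 3*o)
a(c, B) = c + B² (a(c, B) = B² + c = c + B²)
t = -1736 (t = -31*((3 + (-4)² - 3*(-4)) + (0 + 5²)) = -31*((3 + 16 + 12) + (0 + 25)) = -31*(31 + 25) = -31*56 = -1736)
d(-71)/(-40754) + t = -117/(-40754) - 1736 = -117*(-1/40754) - 1736 = 117/40754 - 1736 = -70748827/40754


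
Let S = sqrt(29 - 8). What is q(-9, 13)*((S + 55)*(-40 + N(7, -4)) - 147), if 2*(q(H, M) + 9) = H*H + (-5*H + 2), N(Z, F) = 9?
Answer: -101860 - 1705*sqrt(21) ≈ -1.0967e+5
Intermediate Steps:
S = sqrt(21) ≈ 4.5826
q(H, M) = -8 + H**2/2 - 5*H/2 (q(H, M) = -9 + (H*H + (-5*H + 2))/2 = -9 + (H**2 + (2 - 5*H))/2 = -9 + (2 + H**2 - 5*H)/2 = -9 + (1 + H**2/2 - 5*H/2) = -8 + H**2/2 - 5*H/2)
q(-9, 13)*((S + 55)*(-40 + N(7, -4)) - 147) = (-8 + (1/2)*(-9)**2 - 5/2*(-9))*((sqrt(21) + 55)*(-40 + 9) - 147) = (-8 + (1/2)*81 + 45/2)*((55 + sqrt(21))*(-31) - 147) = (-8 + 81/2 + 45/2)*((-1705 - 31*sqrt(21)) - 147) = 55*(-1852 - 31*sqrt(21)) = -101860 - 1705*sqrt(21)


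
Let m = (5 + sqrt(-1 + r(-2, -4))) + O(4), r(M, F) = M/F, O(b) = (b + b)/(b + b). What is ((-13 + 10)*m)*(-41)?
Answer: 738 + 123*I*sqrt(2)/2 ≈ 738.0 + 86.974*I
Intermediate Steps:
O(b) = 1 (O(b) = (2*b)/((2*b)) = (2*b)*(1/(2*b)) = 1)
m = 6 + I*sqrt(2)/2 (m = (5 + sqrt(-1 - 2/(-4))) + 1 = (5 + sqrt(-1 - 2*(-1/4))) + 1 = (5 + sqrt(-1 + 1/2)) + 1 = (5 + sqrt(-1/2)) + 1 = (5 + I*sqrt(2)/2) + 1 = 6 + I*sqrt(2)/2 ≈ 6.0 + 0.70711*I)
((-13 + 10)*m)*(-41) = ((-13 + 10)*(6 + I*sqrt(2)/2))*(-41) = -3*(6 + I*sqrt(2)/2)*(-41) = (-18 - 3*I*sqrt(2)/2)*(-41) = 738 + 123*I*sqrt(2)/2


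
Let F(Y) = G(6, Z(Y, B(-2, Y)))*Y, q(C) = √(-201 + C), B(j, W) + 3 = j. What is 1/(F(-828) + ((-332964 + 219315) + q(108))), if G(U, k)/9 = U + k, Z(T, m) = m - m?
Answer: -52787/8359402138 - I*√93/25078206414 ≈ -6.3147e-6 - 3.8454e-10*I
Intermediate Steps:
B(j, W) = -3 + j
Z(T, m) = 0
G(U, k) = 9*U + 9*k (G(U, k) = 9*(U + k) = 9*U + 9*k)
F(Y) = 54*Y (F(Y) = (9*6 + 9*0)*Y = (54 + 0)*Y = 54*Y)
1/(F(-828) + ((-332964 + 219315) + q(108))) = 1/(54*(-828) + ((-332964 + 219315) + √(-201 + 108))) = 1/(-44712 + (-113649 + √(-93))) = 1/(-44712 + (-113649 + I*√93)) = 1/(-158361 + I*√93)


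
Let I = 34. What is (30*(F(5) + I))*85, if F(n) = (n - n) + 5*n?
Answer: 150450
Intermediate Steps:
F(n) = 5*n (F(n) = 0 + 5*n = 5*n)
(30*(F(5) + I))*85 = (30*(5*5 + 34))*85 = (30*(25 + 34))*85 = (30*59)*85 = 1770*85 = 150450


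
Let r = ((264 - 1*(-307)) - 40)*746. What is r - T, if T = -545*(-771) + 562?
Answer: -24631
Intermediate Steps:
T = 420757 (T = 420195 + 562 = 420757)
r = 396126 (r = ((264 + 307) - 40)*746 = (571 - 40)*746 = 531*746 = 396126)
r - T = 396126 - 1*420757 = 396126 - 420757 = -24631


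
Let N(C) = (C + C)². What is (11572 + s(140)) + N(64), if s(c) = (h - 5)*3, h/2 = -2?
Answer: 27929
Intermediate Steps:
h = -4 (h = 2*(-2) = -4)
N(C) = 4*C² (N(C) = (2*C)² = 4*C²)
s(c) = -27 (s(c) = (-4 - 5)*3 = -9*3 = -27)
(11572 + s(140)) + N(64) = (11572 - 27) + 4*64² = 11545 + 4*4096 = 11545 + 16384 = 27929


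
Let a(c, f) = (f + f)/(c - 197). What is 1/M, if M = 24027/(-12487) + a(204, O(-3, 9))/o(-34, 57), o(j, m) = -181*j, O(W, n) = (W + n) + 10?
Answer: -268957493/517317761 ≈ -0.51991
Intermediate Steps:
O(W, n) = 10 + W + n
a(c, f) = 2*f/(-197 + c) (a(c, f) = (2*f)/(-197 + c) = 2*f/(-197 + c))
M = -517317761/268957493 (M = 24027/(-12487) + (2*(10 - 3 + 9)/(-197 + 204))/((-181*(-34))) = 24027*(-1/12487) + (2*16/7)/6154 = -24027/12487 + (2*16*(⅐))*(1/6154) = -24027/12487 + (32/7)*(1/6154) = -24027/12487 + 16/21539 = -517317761/268957493 ≈ -1.9234)
1/M = 1/(-517317761/268957493) = -268957493/517317761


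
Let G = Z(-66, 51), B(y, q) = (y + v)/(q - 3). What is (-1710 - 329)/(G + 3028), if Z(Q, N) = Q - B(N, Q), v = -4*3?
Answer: -46897/68139 ≈ -0.68826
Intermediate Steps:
v = -12
B(y, q) = (-12 + y)/(-3 + q) (B(y, q) = (y - 12)/(q - 3) = (-12 + y)/(-3 + q))
Z(Q, N) = Q - (-12 + N)/(-3 + Q)
G = -1505/23 (G = (12 - 1*51 - 66*(-3 - 66))/(-3 - 66) = (12 - 51 - 66*(-69))/(-69) = -(12 - 51 + 4554)/69 = -1/69*4515 = -1505/23 ≈ -65.435)
(-1710 - 329)/(G + 3028) = (-1710 - 329)/(-1505/23 + 3028) = -2039/68139/23 = -2039*23/68139 = -46897/68139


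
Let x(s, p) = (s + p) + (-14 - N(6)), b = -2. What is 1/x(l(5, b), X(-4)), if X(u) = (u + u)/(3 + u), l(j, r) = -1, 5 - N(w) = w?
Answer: -1/6 ≈ -0.16667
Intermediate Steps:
N(w) = 5 - w
X(u) = 2*u/(3 + u) (X(u) = (2*u)/(3 + u) = 2*u/(3 + u))
x(s, p) = -13 + p + s (x(s, p) = (s + p) + (-14 - (5 - 1*6)) = (p + s) + (-14 - (5 - 6)) = (p + s) + (-14 - 1*(-1)) = (p + s) + (-14 + 1) = (p + s) - 13 = -13 + p + s)
1/x(l(5, b), X(-4)) = 1/(-13 + 2*(-4)/(3 - 4) - 1) = 1/(-13 + 2*(-4)/(-1) - 1) = 1/(-13 + 2*(-4)*(-1) - 1) = 1/(-13 + 8 - 1) = 1/(-6) = -1/6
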